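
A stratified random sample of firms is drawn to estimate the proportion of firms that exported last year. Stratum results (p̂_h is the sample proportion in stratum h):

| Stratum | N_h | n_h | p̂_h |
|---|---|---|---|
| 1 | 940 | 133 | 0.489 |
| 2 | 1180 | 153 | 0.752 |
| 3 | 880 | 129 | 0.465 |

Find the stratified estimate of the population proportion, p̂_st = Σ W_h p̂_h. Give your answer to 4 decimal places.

p̂_st ≈ 0.5854

N = 3000; stratum weights W_h = N_h/N.
p̂_st = Σ W_h p̂_h = (940·0.489 + 1180·0.752 + 880·0.465)/3000 = 0.58541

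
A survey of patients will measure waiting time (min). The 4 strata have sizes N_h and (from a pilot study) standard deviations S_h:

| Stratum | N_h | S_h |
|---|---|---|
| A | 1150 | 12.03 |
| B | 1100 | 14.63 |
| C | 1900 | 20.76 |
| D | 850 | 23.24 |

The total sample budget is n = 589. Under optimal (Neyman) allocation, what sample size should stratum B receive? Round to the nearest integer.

Neyman allocation: n_h = n · N_h S_h / Σ N_i S_i, with n = 589.
  stratum A: N_h·S_h = 1150·12.03 = 13834.50
  stratum B: N_h·S_h = 1100·14.63 = 16093.00
  stratum C: N_h·S_h = 1900·20.76 = 39444.00
  stratum D: N_h·S_h = 850·23.24 = 19754.00
Σ N_h S_h = 89125.50
n for stratum B = 589·16093.00/89125.50 = 106.353 → 106

106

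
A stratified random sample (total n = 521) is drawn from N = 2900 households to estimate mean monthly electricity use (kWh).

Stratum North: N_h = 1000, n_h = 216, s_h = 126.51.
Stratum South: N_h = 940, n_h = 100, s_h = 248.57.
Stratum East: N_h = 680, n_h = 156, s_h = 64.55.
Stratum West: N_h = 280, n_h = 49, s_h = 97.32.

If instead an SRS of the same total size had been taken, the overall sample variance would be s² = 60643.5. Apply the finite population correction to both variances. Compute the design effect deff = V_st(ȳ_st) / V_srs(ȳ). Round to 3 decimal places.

V̂(ȳ_st) = Σ W_h² (1 − n_h/N_h) s_h²/n_h, with W_h = N_h/N and N = 2900:
  stratum North: (1000/2900)²·(1 − 216/1000)·126.51²/216 = 6.90742
  stratum South: (940/2900)²·(1 − 100/940)·248.57²/100 = 58.0108
  stratum East: (680/2900)²·(1 − 156/680)·64.55²/156 = 1.13165
  stratum West: (280/2900)²·(1 − 49/280)·97.32²/49 = 1.48656
V_st = 67.5364
V_srs = (1 − 521/2900)·60643.5/521 = 95.4867
deff = V_st / V_srs = 67.5364/95.4867 = 0.7073

deff ≈ 0.707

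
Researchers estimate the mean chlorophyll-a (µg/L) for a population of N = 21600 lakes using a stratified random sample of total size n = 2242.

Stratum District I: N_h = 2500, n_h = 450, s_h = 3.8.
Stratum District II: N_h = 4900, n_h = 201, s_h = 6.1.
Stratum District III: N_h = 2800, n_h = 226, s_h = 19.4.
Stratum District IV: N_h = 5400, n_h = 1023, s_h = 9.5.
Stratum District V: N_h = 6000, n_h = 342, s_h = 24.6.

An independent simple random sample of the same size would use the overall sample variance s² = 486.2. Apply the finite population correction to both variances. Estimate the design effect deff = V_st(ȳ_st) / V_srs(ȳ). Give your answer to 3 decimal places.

deff ≈ 0.867

V̂(ȳ_st) = Σ W_h² (1 − n_h/N_h) s_h²/n_h, with W_h = N_h/N and N = 21600:
  stratum District I: (2500/21600)²·(1 − 450/2500)·3.8²/450 = 0.000352485
  stratum District II: (4900/21600)²·(1 − 201/4900)·6.1²/201 = 0.00913603
  stratum District III: (2800/21600)²·(1 − 226/2800)·19.4²/226 = 0.0257249
  stratum District IV: (5400/21600)²·(1 − 1023/5400)·9.5²/1023 = 0.00446925
  stratum District V: (6000/21600)²·(1 − 342/6000)·24.6²/342 = 0.128751
V_st = 0.168434
V_srs = (1 − 2242/21600)·486.2/2242 = 0.194351
deff = V_st / V_srs = 0.168434/0.194351 = 0.8666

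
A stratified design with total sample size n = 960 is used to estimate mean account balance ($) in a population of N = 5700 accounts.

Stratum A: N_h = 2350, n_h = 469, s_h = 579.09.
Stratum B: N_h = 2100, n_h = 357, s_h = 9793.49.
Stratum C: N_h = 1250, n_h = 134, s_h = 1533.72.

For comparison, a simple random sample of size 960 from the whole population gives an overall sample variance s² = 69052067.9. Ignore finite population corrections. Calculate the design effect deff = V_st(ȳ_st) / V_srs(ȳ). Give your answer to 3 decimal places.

deff ≈ 0.520

V̂(ȳ_st) = Σ W_h² s_h²/n_h, with W_h = N_h/N and N = 5700:
  stratum A: (2350/5700)²·579.09²/469 = 121.536
  stratum B: (2100/5700)²·9793.49²/357 = 36466.6
  stratum C: (1250/5700)²·1533.72²/134 = 844.224
V_st = 37432.4
V_srs = s²/n = 69052067.9/960 = 71929.2
deff = V_st / V_srs = 37432.4/71929.2 = 0.5204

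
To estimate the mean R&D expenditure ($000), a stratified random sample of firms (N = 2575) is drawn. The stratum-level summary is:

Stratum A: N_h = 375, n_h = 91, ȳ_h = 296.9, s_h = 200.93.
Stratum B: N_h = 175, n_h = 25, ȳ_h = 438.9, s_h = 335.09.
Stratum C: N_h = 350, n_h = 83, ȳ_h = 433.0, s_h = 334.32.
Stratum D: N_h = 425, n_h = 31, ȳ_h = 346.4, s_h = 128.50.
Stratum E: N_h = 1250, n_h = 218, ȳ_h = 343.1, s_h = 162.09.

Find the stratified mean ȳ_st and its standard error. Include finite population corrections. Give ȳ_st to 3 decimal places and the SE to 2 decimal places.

ȳ_st = Σ W_h ȳ_h = (375·296.9 + 175·438.9 + 350·433.0 + 425·346.4 + 1250·343.1)/2575 = 355.64660
V̂(ȳ_st) = Σ W_h² (1 − n_h/N_h) s_h²/n_h, with W_h = N_h/N and N = 2575:
  stratum A: (375/2575)²·(1 − 91/375)·200.93²/91 = 7.12596
  stratum B: (175/2575)²·(1 − 25/175)·335.09²/25 = 17.7811
  stratum C: (350/2575)²·(1 − 83/350)·334.32²/83 = 18.9789
  stratum D: (425/2575)²·(1 − 31/425)·128.50²/31 = 13.4516
  stratum E: (1250/2575)²·(1 − 218/1250)·162.09²/218 = 23.4472
V̂(ȳ_st) = 80.7848
SE(ȳ_st) = √80.7848 = 8.98804

ȳ_st ≈ 355.647, SE ≈ 8.99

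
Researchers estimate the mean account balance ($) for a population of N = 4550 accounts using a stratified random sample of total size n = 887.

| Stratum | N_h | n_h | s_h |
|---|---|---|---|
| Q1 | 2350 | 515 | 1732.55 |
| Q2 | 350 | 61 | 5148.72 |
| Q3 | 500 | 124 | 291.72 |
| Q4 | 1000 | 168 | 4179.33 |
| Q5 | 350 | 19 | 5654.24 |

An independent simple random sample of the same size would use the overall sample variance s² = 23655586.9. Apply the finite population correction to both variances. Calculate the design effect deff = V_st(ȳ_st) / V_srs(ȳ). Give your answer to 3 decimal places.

V̂(ȳ_st) = Σ W_h² (1 − n_h/N_h) s_h²/n_h, with W_h = N_h/N and N = 4550:
  stratum Q1: (2350/4550)²·(1 − 515/2350)·1732.55²/515 = 1214.07
  stratum Q2: (350/4550)²·(1 − 61/350)·5148.72²/61 = 2123.3
  stratum Q3: (500/4550)²·(1 − 124/500)·291.72²/124 = 6.23226
  stratum Q4: (1000/4550)²·(1 − 168/1000)·4179.33²/168 = 4178.35
  stratum Q5: (350/4550)²·(1 − 19/350)·5654.24²/19 = 9416.04
V_st = 16938
V_srs = (1 − 887/4550)·23655586.9/887 = 21470.2
deff = V_st / V_srs = 16938/21470.2 = 0.7889

deff ≈ 0.789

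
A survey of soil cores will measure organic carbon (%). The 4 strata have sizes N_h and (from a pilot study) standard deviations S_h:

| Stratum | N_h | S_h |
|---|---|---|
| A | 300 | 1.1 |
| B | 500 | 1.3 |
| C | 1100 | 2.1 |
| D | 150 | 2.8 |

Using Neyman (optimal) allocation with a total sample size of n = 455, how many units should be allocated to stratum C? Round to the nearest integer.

283

Neyman allocation: n_h = n · N_h S_h / Σ N_i S_i, with n = 455.
  stratum A: N_h·S_h = 300·1.1 = 330.00
  stratum B: N_h·S_h = 500·1.3 = 650.00
  stratum C: N_h·S_h = 1100·2.1 = 2310.00
  stratum D: N_h·S_h = 150·2.8 = 420.00
Σ N_h S_h = 3710.00
n for stratum C = 455·2310.00/3710.00 = 283.302 → 283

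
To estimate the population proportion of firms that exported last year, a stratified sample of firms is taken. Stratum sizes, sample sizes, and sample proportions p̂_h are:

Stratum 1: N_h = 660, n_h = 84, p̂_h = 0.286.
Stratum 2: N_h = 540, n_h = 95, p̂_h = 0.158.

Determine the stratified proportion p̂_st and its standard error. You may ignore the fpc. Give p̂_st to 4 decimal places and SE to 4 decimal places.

N = 1200; stratum weights W_h = N_h/N.
p̂_st = Σ W_h p̂_h = (660·0.286 + 540·0.158)/1200 = 0.22840
V̂(p̂_st) = Σ W_h² p̂_h(1−p̂_h)/(n_h−1):
  stratum 1: (660/1200)²·0.286·0.714/83 = 0.000744237
  stratum 2: (540/1200)²·0.158·0.842/94 = 0.000286594
V̂(p̂_st) = 0.00103083; SE = √V̂ = 0.0321066

p̂_st ≈ 0.2284, SE ≈ 0.0321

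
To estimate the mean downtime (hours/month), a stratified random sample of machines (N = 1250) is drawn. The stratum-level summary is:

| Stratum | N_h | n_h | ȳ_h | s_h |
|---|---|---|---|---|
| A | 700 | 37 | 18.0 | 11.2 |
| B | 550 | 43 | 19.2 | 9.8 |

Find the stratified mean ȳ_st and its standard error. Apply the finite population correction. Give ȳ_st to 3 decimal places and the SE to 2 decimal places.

ȳ_st ≈ 18.528, SE ≈ 1.19

ȳ_st = Σ W_h ȳ_h = (700·18.0 + 550·19.2)/1250 = 18.52800
V̂(ȳ_st) = Σ W_h² (1 − n_h/N_h) s_h²/n_h, with W_h = N_h/N and N = 1250:
  stratum A: (700/1250)²·(1 − 37/700)·11.2²/37 = 1.00699
  stratum B: (550/1250)²·(1 − 43/550)·9.8²/43 = 0.398597
V̂(ȳ_st) = 1.40559
SE(ȳ_st) = √1.40559 = 1.18558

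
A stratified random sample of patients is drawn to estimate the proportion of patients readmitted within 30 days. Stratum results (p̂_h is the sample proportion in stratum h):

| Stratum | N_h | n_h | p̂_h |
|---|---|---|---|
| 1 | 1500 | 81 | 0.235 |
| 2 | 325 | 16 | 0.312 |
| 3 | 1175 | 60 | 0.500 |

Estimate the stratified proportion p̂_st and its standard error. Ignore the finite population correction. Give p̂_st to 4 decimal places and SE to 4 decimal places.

N = 3000; stratum weights W_h = N_h/N.
p̂_st = Σ W_h p̂_h = (1500·0.235 + 325·0.312 + 1175·0.500)/3000 = 0.34713
V̂(p̂_st) = Σ W_h² p̂_h(1−p̂_h)/(n_h−1):
  stratum 1: (1500/3000)²·0.235·0.765/80 = 0.000561797
  stratum 2: (325/3000)²·0.312·0.688/15 = 0.000167948
  stratum 3: (1175/3000)²·0.500·0.500/59 = 0.000650012
V̂(p̂_st) = 0.00137976; SE = √V̂ = 0.0371451

p̂_st ≈ 0.3471, SE ≈ 0.0371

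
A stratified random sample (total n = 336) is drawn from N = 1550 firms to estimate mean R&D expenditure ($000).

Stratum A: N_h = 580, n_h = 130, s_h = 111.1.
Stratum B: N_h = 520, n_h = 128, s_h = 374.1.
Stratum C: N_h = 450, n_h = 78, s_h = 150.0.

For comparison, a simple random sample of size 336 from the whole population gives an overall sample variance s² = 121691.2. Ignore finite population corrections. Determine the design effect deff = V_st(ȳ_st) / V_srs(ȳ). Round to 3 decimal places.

V̂(ȳ_st) = Σ W_h² s_h²/n_h, with W_h = N_h/N and N = 1550:
  stratum A: (580/1550)²·111.1²/130 = 13.2947
  stratum B: (520/1550)²·374.1²/128 = 123.058
  stratum C: (450/1550)²·150.0²/78 = 24.3136
V_st = 160.666
V_srs = s²/n = 121691.2/336 = 362.176
deff = V_st / V_srs = 160.666/362.176 = 0.4436

deff ≈ 0.444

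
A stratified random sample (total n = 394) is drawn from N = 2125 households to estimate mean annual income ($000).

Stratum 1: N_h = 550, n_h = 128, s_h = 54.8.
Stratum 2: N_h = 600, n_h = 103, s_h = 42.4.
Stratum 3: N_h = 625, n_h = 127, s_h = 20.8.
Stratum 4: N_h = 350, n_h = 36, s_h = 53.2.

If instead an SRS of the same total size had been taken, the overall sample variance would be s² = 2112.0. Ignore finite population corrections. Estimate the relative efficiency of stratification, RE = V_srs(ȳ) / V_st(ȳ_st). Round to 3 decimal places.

RE ≈ 0.994

V̂(ȳ_st) = Σ W_h² s_h²/n_h, with W_h = N_h/N and N = 2125:
  stratum 1: (550/2125)²·54.8²/128 = 1.57166
  stratum 2: (600/2125)²·42.4²/103 = 1.39149
  stratum 3: (625/2125)²·20.8²/127 = 0.29469
  stratum 4: (350/2125)²·53.2²/36 = 2.13275
V_st = 5.39058
V_srs = s²/n = 2112.0/394 = 5.36041
Relative efficiency = V_srs / V_st = 5.36041/5.39058 = 0.9944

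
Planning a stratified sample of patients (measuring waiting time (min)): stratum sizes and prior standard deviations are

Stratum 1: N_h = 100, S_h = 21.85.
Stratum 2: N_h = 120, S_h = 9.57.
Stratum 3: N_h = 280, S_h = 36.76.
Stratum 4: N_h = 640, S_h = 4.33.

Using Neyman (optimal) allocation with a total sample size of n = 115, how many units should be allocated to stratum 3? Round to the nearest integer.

Neyman allocation: n_h = n · N_h S_h / Σ N_i S_i, with n = 115.
  stratum 1: N_h·S_h = 100·21.85 = 2185.00
  stratum 2: N_h·S_h = 120·9.57 = 1148.40
  stratum 3: N_h·S_h = 280·36.76 = 10292.80
  stratum 4: N_h·S_h = 640·4.33 = 2771.20
Σ N_h S_h = 16397.40
n for stratum 3 = 115·10292.80/16397.40 = 72.187 → 72

72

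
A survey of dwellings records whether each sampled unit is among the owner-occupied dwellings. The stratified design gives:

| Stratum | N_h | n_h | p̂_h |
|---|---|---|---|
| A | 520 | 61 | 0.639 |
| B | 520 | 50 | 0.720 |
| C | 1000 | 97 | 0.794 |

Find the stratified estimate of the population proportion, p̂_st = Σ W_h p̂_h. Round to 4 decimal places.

p̂_st ≈ 0.7356

N = 2040; stratum weights W_h = N_h/N.
p̂_st = Σ W_h p̂_h = (520·0.639 + 520·0.720 + 1000·0.794)/2040 = 0.73563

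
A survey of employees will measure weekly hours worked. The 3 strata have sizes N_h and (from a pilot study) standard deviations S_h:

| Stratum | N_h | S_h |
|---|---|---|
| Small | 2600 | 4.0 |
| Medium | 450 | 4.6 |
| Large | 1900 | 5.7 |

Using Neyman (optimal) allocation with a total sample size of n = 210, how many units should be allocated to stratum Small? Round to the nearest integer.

Neyman allocation: n_h = n · N_h S_h / Σ N_i S_i, with n = 210.
  stratum Small: N_h·S_h = 2600·4.0 = 10400.00
  stratum Medium: N_h·S_h = 450·4.6 = 2070.00
  stratum Large: N_h·S_h = 1900·5.7 = 10830.00
Σ N_h S_h = 23300.00
n for stratum Small = 210·10400.00/23300.00 = 93.734 → 94

94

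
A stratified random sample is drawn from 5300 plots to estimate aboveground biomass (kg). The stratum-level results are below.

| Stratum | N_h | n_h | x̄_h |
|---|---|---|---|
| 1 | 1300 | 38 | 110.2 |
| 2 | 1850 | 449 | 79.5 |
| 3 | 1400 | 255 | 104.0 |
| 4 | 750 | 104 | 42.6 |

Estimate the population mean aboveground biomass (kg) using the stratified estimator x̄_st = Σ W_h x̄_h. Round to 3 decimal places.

N = Σ N_h = 5300. Stratum weights W_h = N_h/N.
x̄_st = (1300·110.2 + 1850·79.5 + 1400·104.0 + 750·42.6) / 5300 = 88.28019

x̄_st ≈ 88.280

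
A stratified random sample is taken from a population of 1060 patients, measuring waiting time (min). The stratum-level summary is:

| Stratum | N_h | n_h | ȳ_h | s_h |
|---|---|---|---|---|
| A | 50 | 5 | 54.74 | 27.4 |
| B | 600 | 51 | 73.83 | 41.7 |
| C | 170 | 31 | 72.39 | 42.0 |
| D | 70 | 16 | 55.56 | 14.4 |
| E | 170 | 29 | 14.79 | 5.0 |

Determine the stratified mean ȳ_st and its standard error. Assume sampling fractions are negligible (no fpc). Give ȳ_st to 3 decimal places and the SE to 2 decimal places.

ȳ_st ≈ 62.023, SE ≈ 3.58

ȳ_st = Σ W_h ȳ_h = (50·54.74 + 600·73.83 + 170·72.39 + 70·55.56 + 170·14.79)/1060 = 62.02340
V̂(ȳ_st) = Σ W_h² s_h²/n_h, with W_h = N_h/N and N = 1060:
  stratum A: (50/1060)²·27.4²/5 = 0.334087
  stratum B: (600/1060)²·41.7²/51 = 10.9243
  stratum C: (170/1060)²·42.0²/31 = 1.4636
  stratum D: (70/1060)²·14.4²/16 = 0.0565183
  stratum E: (170/1060)²·5.0²/29 = 0.0221732
V̂(ȳ_st) = 12.8007
SE(ȳ_st) = √12.8007 = 3.5778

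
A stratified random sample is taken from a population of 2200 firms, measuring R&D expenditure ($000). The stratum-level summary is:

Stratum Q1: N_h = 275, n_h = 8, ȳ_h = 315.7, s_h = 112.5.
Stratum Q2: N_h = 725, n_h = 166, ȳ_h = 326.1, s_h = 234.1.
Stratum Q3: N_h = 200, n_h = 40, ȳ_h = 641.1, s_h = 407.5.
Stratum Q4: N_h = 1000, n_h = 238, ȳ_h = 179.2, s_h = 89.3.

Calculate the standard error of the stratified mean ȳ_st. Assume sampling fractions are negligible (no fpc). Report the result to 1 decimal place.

SE(ȳ_st) ≈ 10.1

V̂(ȳ_st) = Σ W_h² s_h²/n_h, with W_h = N_h/N and N = 2200:
  stratum Q1: (275/2200)²·112.5²/8 = 24.7192
  stratum Q2: (725/2200)²·234.1²/166 = 35.853
  stratum Q3: (200/2200)²·407.5²/40 = 34.3091
  stratum Q4: (1000/2200)²·89.3²/238 = 6.92278
V̂(ȳ_st) = 101.804
SE(ȳ_st) = √101.804 = 10.0898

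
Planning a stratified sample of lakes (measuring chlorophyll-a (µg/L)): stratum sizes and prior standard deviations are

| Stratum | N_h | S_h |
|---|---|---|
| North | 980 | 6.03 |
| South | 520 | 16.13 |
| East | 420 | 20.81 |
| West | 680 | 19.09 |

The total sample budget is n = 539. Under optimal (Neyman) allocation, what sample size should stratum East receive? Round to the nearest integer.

131

Neyman allocation: n_h = n · N_h S_h / Σ N_i S_i, with n = 539.
  stratum North: N_h·S_h = 980·6.03 = 5909.40
  stratum South: N_h·S_h = 520·16.13 = 8387.60
  stratum East: N_h·S_h = 420·20.81 = 8740.20
  stratum West: N_h·S_h = 680·19.09 = 12981.20
Σ N_h S_h = 36018.40
n for stratum East = 539·8740.20/36018.40 = 130.793 → 131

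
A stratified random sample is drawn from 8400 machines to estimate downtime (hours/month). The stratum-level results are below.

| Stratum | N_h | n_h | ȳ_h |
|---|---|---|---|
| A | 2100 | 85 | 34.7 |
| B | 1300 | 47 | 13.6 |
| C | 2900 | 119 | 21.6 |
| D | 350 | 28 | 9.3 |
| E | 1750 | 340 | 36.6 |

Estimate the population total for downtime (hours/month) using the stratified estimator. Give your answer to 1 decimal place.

τ̂_st = Σ N_h ȳ_h = 2100·34.7 + 1300·13.6 + 2900·21.6 + 350·9.3 + 1750·36.6 = 220495.0

τ̂_st ≈ 220495.0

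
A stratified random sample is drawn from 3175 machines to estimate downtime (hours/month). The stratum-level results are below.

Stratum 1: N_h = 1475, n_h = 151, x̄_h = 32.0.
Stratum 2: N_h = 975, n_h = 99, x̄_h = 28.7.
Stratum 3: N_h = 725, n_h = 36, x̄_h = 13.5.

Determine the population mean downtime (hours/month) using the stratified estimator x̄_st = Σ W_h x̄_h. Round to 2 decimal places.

N = Σ N_h = 3175. Stratum weights W_h = N_h/N.
x̄_st = (1475·32.0 + 975·28.7 + 725·13.5) / 3175 = 26.7622

x̄_st ≈ 26.76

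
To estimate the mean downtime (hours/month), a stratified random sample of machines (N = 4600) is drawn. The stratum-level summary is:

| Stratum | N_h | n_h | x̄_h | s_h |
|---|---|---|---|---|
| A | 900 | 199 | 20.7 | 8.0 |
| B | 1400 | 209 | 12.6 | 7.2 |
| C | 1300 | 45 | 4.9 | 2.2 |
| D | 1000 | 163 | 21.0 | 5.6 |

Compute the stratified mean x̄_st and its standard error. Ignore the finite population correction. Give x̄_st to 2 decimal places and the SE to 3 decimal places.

x̄_st = Σ W_h x̄_h = (900·20.7 + 1400·12.6 + 1300·4.9 + 1000·21.0)/4600 = 13.83478
V̂(x̄_st) = Σ W_h² s_h²/n_h, with W_h = N_h/N and N = 4600:
  stratum A: (900/4600)²·8.0²/199 = 0.0123111
  stratum B: (1400/4600)²·7.2²/209 = 0.0229752
  stratum C: (1300/4600)²·2.2²/45 = 0.00859021
  stratum D: (1000/4600)²·5.6²/163 = 0.00909228
V̂(x̄_st) = 0.0529688
SE(x̄_st) = √0.0529688 = 0.230149

x̄_st ≈ 13.83, SE ≈ 0.230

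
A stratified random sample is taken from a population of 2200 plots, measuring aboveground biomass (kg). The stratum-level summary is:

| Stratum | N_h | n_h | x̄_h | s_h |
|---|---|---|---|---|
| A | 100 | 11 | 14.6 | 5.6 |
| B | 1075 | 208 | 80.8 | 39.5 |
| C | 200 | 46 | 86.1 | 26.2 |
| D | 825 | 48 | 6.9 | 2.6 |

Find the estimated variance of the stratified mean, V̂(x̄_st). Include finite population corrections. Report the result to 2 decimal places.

V̂(x̄_st) = Σ W_h² (1 − n_h/N_h) s_h²/n_h, with W_h = N_h/N and N = 2200:
  stratum A: (100/2200)²·(1 − 11/100)·5.6²/11 = 0.00524237
  stratum B: (1075/2200)²·(1 − 208/1075)·39.5²/208 = 1.44449
  stratum C: (200/2200)²·(1 − 46/200)·26.2²/46 = 0.0949621
  stratum D: (825/2200)²·(1 − 48/825)·2.6²/48 = 0.0186524
V̂(x̄_st) = 1.56334

V̂(x̄_st) ≈ 1.56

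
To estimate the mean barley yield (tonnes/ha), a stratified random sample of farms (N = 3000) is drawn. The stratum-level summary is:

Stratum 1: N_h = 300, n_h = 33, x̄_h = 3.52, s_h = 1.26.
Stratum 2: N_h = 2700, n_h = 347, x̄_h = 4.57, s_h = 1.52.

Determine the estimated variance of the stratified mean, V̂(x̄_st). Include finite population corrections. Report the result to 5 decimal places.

V̂(x̄_st) ≈ 0.00513

V̂(x̄_st) = Σ W_h² (1 − n_h/N_h) s_h²/n_h, with W_h = N_h/N and N = 3000:
  stratum 1: (300/3000)²·(1 − 33/300)·1.26²/33 = 0.000428171
  stratum 2: (2700/3000)²·(1 − 347/2700)·1.52²/347 = 0.00470003
V̂(x̄_st) = 0.0051282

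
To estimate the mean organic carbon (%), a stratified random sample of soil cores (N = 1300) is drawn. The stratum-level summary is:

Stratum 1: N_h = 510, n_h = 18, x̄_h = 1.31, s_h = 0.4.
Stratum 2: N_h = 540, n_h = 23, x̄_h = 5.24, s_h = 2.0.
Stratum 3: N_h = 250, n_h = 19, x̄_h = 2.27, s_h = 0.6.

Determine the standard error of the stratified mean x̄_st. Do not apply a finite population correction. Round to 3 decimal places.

V̂(x̄_st) = Σ W_h² s_h²/n_h, with W_h = N_h/N and N = 1300:
  stratum 1: (510/1300)²·0.4²/18 = 0.00136805
  stratum 2: (540/1300)²·2.0²/23 = 0.0300077
  stratum 3: (250/1300)²·0.6²/19 = 0.000700716
V̂(x̄_st) = 0.0320765
SE(x̄_st) = √0.0320765 = 0.179099

SE(x̄_st) ≈ 0.179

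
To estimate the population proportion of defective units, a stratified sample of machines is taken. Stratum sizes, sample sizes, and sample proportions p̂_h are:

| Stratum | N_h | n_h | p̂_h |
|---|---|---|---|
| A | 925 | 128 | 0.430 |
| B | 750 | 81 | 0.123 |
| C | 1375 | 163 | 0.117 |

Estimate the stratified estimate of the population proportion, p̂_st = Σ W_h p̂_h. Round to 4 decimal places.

p̂_st ≈ 0.2134

N = 3050; stratum weights W_h = N_h/N.
p̂_st = Σ W_h p̂_h = (925·0.430 + 750·0.123 + 1375·0.117)/3050 = 0.21340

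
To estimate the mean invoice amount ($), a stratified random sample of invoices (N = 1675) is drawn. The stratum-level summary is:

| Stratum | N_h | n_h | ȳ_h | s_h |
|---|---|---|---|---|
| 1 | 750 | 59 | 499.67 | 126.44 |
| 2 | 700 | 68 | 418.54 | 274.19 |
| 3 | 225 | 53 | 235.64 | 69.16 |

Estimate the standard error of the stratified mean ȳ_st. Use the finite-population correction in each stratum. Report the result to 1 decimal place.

V̂(ȳ_st) = Σ W_h² (1 − n_h/N_h) s_h²/n_h, with W_h = N_h/N and N = 1675:
  stratum 1: (750/1675)²·(1 − 59/750)·126.44²/59 = 50.0526
  stratum 2: (700/1675)²·(1 − 68/700)·274.19²/68 = 174.333
  stratum 3: (225/1675)²·(1 − 53/225)·69.16²/53 = 1.24485
V̂(ȳ_st) = 225.631
SE(ȳ_st) = √225.631 = 15.021

SE(ȳ_st) ≈ 15.0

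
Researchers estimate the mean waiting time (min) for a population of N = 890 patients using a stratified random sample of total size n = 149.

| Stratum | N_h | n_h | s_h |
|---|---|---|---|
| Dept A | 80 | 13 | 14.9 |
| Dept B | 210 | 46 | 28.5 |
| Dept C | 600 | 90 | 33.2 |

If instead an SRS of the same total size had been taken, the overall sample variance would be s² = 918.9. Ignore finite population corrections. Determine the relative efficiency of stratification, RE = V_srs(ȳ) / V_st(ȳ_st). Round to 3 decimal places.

RE ≈ 0.922

V̂(ȳ_st) = Σ W_h² s_h²/n_h, with W_h = N_h/N and N = 890:
  stratum Dept A: (80/890)²·14.9²/13 = 0.137984
  stratum Dept B: (210/890)²·28.5²/46 = 0.983084
  stratum Dept C: (600/890)²·33.2²/90 = 5.56617
V_st = 6.68723
V_srs = s²/n = 918.9/149 = 6.16711
Relative efficiency = V_srs / V_st = 6.16711/6.68723 = 0.9222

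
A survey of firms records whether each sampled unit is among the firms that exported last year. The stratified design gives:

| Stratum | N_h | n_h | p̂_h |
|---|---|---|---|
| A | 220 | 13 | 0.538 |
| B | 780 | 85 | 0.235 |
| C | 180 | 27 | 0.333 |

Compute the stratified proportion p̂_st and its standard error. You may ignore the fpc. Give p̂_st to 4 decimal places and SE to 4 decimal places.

N = 1180; stratum weights W_h = N_h/N.
p̂_st = Σ W_h p̂_h = (220·0.538 + 780·0.235 + 180·0.333)/1180 = 0.30644
V̂(p̂_st) = Σ W_h² p̂_h(1−p̂_h)/(n_h−1):
  stratum A: (220/1180)²·0.538·0.462/12 = 0.000719986
  stratum B: (780/1180)²·0.235·0.765/84 = 0.000935137
  stratum C: (180/1180)²·0.333·0.667/26 = 0.000198782
V̂(p̂_st) = 0.00185391; SE = √V̂ = 0.043057

p̂_st ≈ 0.3064, SE ≈ 0.0431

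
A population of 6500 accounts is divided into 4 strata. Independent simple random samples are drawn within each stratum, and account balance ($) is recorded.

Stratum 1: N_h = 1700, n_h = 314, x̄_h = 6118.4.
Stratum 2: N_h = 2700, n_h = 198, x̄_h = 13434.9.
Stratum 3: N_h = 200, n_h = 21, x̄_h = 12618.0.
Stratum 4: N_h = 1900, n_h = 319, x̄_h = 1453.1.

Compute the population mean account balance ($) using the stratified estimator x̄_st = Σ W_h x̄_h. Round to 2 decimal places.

x̄_st ≈ 7993.85

N = Σ N_h = 6500. Stratum weights W_h = N_h/N.
x̄_st = (1700·6118.4 + 2700·13434.9 + 200·12618.0 + 1900·1453.1) / 6500 = 7993.8462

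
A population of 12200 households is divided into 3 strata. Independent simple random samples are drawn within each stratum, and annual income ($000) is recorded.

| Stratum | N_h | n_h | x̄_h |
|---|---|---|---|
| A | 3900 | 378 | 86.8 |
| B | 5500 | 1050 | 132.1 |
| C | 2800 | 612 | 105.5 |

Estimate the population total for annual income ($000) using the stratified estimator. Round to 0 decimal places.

τ̂_st = Σ N_h x̄_h = 3900·86.8 + 5500·132.1 + 2800·105.5 = 1360470

τ̂_st ≈ 1360470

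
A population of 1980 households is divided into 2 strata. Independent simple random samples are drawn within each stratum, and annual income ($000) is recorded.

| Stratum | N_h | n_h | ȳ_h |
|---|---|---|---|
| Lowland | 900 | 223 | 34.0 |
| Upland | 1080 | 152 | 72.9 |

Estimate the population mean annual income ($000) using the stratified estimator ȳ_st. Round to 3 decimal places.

ȳ_st ≈ 55.218

N = Σ N_h = 1980. Stratum weights W_h = N_h/N.
ȳ_st = (900·34.0 + 1080·72.9) / 1980 = 55.21818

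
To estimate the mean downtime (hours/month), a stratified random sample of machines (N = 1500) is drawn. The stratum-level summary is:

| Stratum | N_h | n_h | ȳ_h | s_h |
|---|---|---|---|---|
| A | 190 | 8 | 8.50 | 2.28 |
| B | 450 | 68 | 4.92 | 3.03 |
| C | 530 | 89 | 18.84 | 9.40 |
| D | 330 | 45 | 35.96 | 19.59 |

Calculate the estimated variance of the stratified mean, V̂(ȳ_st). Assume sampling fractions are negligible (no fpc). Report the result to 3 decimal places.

V̂(ȳ_st) ≈ 0.559

V̂(ȳ_st) = Σ W_h² s_h²/n_h, with W_h = N_h/N and N = 1500:
  stratum A: (190/1500)²·2.28²/8 = 0.0104257
  stratum B: (450/1500)²·3.03²/68 = 0.0121512
  stratum C: (530/1500)²·9.40²/89 = 0.123947
  stratum D: (330/1500)²·19.59²/45 = 0.412764
V̂(ȳ_st) = 0.559287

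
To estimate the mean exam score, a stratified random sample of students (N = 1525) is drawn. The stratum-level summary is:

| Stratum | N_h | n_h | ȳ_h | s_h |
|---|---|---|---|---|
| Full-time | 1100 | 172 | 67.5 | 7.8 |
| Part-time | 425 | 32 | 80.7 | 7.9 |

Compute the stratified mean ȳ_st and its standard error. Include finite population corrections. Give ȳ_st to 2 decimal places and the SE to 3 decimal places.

ȳ_st = Σ W_h ȳ_h = (1100·67.5 + 425·80.7)/1525 = 71.17869
V̂(ȳ_st) = Σ W_h² (1 − n_h/N_h) s_h²/n_h, with W_h = N_h/N and N = 1525:
  stratum Full-time: (1100/1525)²·(1 − 172/1100)·7.8²/172 = 0.155261
  stratum Part-time: (425/1525)²·(1 − 32/425)·7.9²/32 = 0.14007
V̂(ȳ_st) = 0.295331
SE(ȳ_st) = √0.295331 = 0.543444

ȳ_st ≈ 71.18, SE ≈ 0.543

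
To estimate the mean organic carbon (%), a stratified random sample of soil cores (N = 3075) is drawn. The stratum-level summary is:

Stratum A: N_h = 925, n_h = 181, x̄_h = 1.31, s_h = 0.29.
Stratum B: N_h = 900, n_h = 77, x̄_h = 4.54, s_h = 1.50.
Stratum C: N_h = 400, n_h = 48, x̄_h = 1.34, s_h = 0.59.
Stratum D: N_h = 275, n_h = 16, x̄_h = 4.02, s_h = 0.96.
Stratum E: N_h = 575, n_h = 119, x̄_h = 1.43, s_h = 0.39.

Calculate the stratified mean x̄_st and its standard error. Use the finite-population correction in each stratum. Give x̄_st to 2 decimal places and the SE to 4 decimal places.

x̄_st = Σ W_h x̄_h = (925·1.31 + 900·4.54 + 400·1.34 + 275·4.02 + 575·1.43)/3075 = 2.52407
V̂(x̄_st) = Σ W_h² (1 − n_h/N_h) s_h²/n_h, with W_h = N_h/N and N = 3075:
  stratum A: (925/3075)²·(1 − 181/925)·0.29²/181 = 3.38175e-05
  stratum B: (900/3075)²·(1 − 77/900)·1.50²/77 = 0.00228899
  stratum C: (400/3075)²·(1 − 48/400)·0.59²/48 = 0.000107988
  stratum D: (275/3075)²·(1 − 16/275)·0.96²/16 = 0.000433875
  stratum E: (575/3075)²·(1 − 119/575)·0.39²/119 = 3.54425e-05
V̂(x̄_st) = 0.00290011
SE(x̄_st) = √0.00290011 = 0.0538527

x̄_st ≈ 2.52, SE ≈ 0.0539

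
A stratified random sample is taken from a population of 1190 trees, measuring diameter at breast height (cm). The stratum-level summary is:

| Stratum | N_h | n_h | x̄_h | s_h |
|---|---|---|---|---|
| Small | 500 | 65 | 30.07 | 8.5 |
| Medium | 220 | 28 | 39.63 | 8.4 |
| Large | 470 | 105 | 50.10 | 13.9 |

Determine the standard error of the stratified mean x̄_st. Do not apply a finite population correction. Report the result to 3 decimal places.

V̂(x̄_st) = Σ W_h² s_h²/n_h, with W_h = N_h/N and N = 1190:
  stratum Small: (500/1190)²·8.5²/65 = 0.196232
  stratum Medium: (220/1190)²·8.4²/28 = 0.0861295
  stratum Large: (470/1190)²·13.9²/105 = 0.28704
V̂(x̄_st) = 0.569402
SE(x̄_st) = √0.569402 = 0.754587

SE(x̄_st) ≈ 0.755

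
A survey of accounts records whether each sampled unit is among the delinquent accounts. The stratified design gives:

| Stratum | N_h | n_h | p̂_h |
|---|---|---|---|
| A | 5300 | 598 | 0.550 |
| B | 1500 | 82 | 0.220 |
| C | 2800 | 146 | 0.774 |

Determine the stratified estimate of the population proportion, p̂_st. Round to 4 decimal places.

N = 9600; stratum weights W_h = N_h/N.
p̂_st = Σ W_h p̂_h = (5300·0.550 + 1500·0.220 + 2800·0.774)/9600 = 0.56377

p̂_st ≈ 0.5638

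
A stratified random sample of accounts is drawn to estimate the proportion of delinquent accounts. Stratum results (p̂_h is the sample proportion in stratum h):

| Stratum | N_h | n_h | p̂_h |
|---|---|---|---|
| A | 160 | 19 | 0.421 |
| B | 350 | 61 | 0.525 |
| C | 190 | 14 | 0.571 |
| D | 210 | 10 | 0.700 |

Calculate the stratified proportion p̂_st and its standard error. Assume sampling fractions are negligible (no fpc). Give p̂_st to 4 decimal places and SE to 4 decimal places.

p̂_st ≈ 0.5567, SE ≈ 0.0557

N = 910; stratum weights W_h = N_h/N.
p̂_st = Σ W_h p̂_h = (160·0.421 + 350·0.525 + 190·0.571 + 210·0.700)/910 = 0.55670
V̂(p̂_st) = Σ W_h² p̂_h(1−p̂_h)/(n_h−1):
  stratum A: (160/910)²·0.421·0.579/18 = 0.000418644
  stratum B: (350/910)²·0.525·0.475/60 = 0.00061483
  stratum C: (190/910)²·0.571·0.429/13 = 0.000821437
  stratum D: (210/910)²·0.700·0.300/9 = 0.0012426
V̂(p̂_st) = 0.00309752; SE = √V̂ = 0.0556553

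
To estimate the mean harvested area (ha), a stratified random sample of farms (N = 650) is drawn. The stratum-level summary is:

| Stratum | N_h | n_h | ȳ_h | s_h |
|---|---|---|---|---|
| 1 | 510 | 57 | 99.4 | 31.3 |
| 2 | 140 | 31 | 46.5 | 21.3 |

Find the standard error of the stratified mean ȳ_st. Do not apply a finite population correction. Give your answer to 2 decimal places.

SE(ȳ_st) ≈ 3.36

V̂(ȳ_st) = Σ W_h² s_h²/n_h, with W_h = N_h/N and N = 650:
  stratum 1: (510/650)²·31.3²/57 = 10.581
  stratum 2: (140/650)²·21.3²/31 = 0.678933
V̂(ȳ_st) = 11.26
SE(ȳ_st) = √11.26 = 3.35559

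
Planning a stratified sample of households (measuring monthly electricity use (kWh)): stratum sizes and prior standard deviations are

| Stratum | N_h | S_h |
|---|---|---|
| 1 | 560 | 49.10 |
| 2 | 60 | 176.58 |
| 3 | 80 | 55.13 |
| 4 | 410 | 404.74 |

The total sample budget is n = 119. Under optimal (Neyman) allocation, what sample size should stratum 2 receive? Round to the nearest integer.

6

Neyman allocation: n_h = n · N_h S_h / Σ N_i S_i, with n = 119.
  stratum 1: N_h·S_h = 560·49.10 = 27496.00
  stratum 2: N_h·S_h = 60·176.58 = 10594.80
  stratum 3: N_h·S_h = 80·55.13 = 4410.40
  stratum 4: N_h·S_h = 410·404.74 = 165943.40
Σ N_h S_h = 208444.60
n for stratum 2 = 119·10594.80/208444.60 = 6.049 → 6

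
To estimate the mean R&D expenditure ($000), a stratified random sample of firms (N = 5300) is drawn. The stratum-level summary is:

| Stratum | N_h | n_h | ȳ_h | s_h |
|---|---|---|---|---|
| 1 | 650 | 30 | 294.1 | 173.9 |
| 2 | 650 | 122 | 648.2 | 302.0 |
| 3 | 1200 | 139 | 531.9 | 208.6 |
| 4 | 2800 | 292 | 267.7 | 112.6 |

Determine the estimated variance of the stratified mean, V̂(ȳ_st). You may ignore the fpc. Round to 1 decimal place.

V̂(ȳ_st) ≈ 54.6

V̂(ȳ_st) = Σ W_h² s_h²/n_h, with W_h = N_h/N and N = 5300:
  stratum 1: (650/5300)²·173.9²/30 = 15.1619
  stratum 2: (650/5300)²·302.0²/122 = 11.2442
  stratum 3: (1200/5300)²·208.6²/139 = 16.0481
  stratum 4: (2800/5300)²·112.6²/292 = 12.1188
V̂(ȳ_st) = 54.573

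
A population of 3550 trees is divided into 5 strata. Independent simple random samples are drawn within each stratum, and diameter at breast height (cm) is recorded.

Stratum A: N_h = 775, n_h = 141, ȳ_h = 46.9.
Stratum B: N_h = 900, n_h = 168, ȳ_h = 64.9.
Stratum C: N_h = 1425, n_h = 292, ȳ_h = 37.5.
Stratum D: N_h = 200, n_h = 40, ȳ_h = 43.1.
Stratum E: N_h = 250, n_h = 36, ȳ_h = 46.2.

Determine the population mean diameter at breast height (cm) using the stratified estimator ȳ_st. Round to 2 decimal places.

ȳ_st ≈ 47.43

N = Σ N_h = 3550. Stratum weights W_h = N_h/N.
ȳ_st = (775·46.9 + 900·64.9 + 1425·37.5 + 200·43.1 + 250·46.2) / 3550 = 47.4268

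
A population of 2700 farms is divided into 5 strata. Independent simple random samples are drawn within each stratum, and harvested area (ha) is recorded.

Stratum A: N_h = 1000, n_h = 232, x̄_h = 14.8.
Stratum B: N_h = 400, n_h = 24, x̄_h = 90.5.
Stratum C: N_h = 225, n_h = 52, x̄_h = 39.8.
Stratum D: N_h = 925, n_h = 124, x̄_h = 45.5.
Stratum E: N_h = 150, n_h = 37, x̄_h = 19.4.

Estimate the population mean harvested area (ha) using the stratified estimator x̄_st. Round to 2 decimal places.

x̄_st ≈ 38.87

N = Σ N_h = 2700. Stratum weights W_h = N_h/N.
x̄_st = (1000·14.8 + 400·90.5 + 225·39.8 + 925·45.5 + 150·19.4) / 2700 = 38.8713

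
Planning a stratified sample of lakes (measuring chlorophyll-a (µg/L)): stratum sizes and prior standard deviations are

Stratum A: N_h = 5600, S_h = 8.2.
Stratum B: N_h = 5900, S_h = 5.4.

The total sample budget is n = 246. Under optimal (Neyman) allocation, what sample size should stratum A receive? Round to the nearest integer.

145

Neyman allocation: n_h = n · N_h S_h / Σ N_i S_i, with n = 246.
  stratum A: N_h·S_h = 5600·8.2 = 45920.00
  stratum B: N_h·S_h = 5900·5.4 = 31860.00
Σ N_h S_h = 77780.00
n for stratum A = 246·45920.00/77780.00 = 145.234 → 145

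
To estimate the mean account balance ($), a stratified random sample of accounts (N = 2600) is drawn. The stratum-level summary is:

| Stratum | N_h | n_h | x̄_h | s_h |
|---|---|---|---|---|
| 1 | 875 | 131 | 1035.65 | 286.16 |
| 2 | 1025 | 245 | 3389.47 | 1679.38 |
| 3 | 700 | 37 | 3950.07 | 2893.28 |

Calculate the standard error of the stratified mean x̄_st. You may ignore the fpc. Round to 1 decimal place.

V̂(x̄_st) = Σ W_h² s_h²/n_h, with W_h = N_h/N and N = 2600:
  stratum 1: (875/2600)²·286.16²/131 = 70.7972
  stratum 2: (1025/2600)²·1679.38²/245 = 1789.09
  stratum 3: (700/2600)²·2893.28²/37 = 16399.4
V̂(x̄_st) = 18259.3
SE(x̄_st) = √18259.3 = 135.127

SE(x̄_st) ≈ 135.1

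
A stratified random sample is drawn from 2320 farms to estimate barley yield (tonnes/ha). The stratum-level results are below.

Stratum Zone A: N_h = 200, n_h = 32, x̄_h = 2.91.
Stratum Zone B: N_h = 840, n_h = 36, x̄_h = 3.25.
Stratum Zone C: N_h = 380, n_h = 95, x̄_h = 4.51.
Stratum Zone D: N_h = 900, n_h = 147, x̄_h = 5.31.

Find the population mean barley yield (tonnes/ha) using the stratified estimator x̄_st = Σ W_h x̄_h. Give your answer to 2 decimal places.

x̄_st ≈ 4.23

N = Σ N_h = 2320. Stratum weights W_h = N_h/N.
x̄_st = (200·2.91 + 840·3.25 + 380·4.51 + 900·5.31) / 2320 = 4.2262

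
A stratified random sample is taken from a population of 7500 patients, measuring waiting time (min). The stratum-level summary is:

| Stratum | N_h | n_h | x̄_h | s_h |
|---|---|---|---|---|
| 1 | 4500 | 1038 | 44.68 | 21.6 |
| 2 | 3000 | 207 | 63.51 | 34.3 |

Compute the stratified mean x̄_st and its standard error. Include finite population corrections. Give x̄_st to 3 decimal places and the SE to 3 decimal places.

x̄_st = Σ W_h x̄_h = (4500·44.68 + 3000·63.51)/7500 = 52.21200
V̂(x̄_st) = Σ W_h² (1 − n_h/N_h) s_h²/n_h, with W_h = N_h/N and N = 7500:
  stratum 1: (4500/7500)²·(1 − 1038/4500)·21.6²/1038 = 0.124488
  stratum 2: (3000/7500)²·(1 − 207/3000)·34.3²/207 = 0.846618
V̂(x̄_st) = 0.971106
SE(x̄_st) = √0.971106 = 0.985447

x̄_st ≈ 52.212, SE ≈ 0.985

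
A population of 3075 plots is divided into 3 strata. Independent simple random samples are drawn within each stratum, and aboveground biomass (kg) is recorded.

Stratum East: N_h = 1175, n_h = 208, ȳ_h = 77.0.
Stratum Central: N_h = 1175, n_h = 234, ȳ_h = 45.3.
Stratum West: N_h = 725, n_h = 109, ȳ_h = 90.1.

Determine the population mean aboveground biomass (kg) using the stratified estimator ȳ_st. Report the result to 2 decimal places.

ȳ_st ≈ 67.98

N = Σ N_h = 3075. Stratum weights W_h = N_h/N.
ȳ_st = (1175·77.0 + 1175·45.3 + 725·90.1) / 3075 = 67.9756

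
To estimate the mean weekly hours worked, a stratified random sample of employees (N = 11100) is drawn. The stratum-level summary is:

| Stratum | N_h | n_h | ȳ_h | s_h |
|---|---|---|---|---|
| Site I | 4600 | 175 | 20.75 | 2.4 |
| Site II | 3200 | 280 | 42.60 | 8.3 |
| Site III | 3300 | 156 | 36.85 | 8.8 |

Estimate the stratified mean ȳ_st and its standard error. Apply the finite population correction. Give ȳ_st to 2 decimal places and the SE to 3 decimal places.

ȳ_st ≈ 31.84, SE ≈ 0.257

ȳ_st = Σ W_h ȳ_h = (4600·20.75 + 3200·42.60 + 3300·36.85)/11100 = 31.83559
V̂(ȳ_st) = Σ W_h² (1 − n_h/N_h) s_h²/n_h, with W_h = N_h/N and N = 11100:
  stratum Site I: (4600/11100)²·(1 − 175/4600)·2.4²/175 = 0.00543763
  stratum Site II: (3200/11100)²·(1 − 280/3200)·8.3²/280 = 0.0186589
  stratum Site III: (3300/11100)²·(1 − 156/3300)·8.8²/156 = 0.0418014
V̂(ȳ_st) = 0.0658979
SE(ȳ_st) = √0.0658979 = 0.256706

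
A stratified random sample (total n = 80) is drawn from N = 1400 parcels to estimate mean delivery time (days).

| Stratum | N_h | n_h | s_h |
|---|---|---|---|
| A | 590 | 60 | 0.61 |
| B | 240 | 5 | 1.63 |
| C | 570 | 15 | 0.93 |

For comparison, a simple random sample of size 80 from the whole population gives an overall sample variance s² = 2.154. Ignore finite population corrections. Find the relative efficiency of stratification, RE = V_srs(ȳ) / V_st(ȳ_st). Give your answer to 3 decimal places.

RE ≈ 1.025

V̂(ȳ_st) = Σ W_h² s_h²/n_h, with W_h = N_h/N and N = 1400:
  stratum A: (590/1400)²·0.61²/60 = 0.00110143
  stratum B: (240/1400)²·1.63²/5 = 0.0156161
  stratum C: (570/1400)²·0.93²/15 = 0.00955803
V_st = 0.0262755
V_srs = s²/n = 2.154/80 = 0.026925
Relative efficiency = V_srs / V_st = 0.026925/0.0262755 = 1.0247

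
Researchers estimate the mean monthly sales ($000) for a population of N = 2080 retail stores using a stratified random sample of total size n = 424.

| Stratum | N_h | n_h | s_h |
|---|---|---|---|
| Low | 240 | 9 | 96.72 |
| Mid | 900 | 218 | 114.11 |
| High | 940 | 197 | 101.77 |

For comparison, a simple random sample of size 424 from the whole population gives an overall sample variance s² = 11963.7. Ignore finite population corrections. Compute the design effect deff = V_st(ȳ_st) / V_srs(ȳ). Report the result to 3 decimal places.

V̂(ȳ_st) = Σ W_h² s_h²/n_h, with W_h = N_h/N and N = 2080:
  stratum Low: (240/2080)²·96.72²/9 = 13.8384
  stratum Mid: (900/2080)²·114.11²/218 = 11.1828
  stratum High: (940/2080)²·101.77²/197 = 10.7375
V_st = 35.7586
V_srs = s²/n = 11963.7/424 = 28.2163
deff = V_st / V_srs = 35.7586/28.2163 = 1.2673

deff ≈ 1.267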